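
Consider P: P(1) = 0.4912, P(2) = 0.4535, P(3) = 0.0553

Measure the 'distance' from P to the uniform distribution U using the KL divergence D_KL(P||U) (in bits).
0.3329 bits

U(i) = 1/3 for all i

D_KL(P||U) = Σ P(x) log₂(P(x) / (1/3))
           = Σ P(x) log₂(P(x)) + log₂(3)
           = log₂(3) - H(P)

H(P) = -Σ P(x) log₂(P(x)):
  -P(1)·log₂(P(1)) = -(0.4912)·log₂(0.4912) = 0.50378
  -P(2)·log₂(P(2)) = -(0.4535)·log₂(0.4535) = 0.51736
  -P(3)·log₂(P(3)) = -(0.0553)·log₂(0.0553) = 0.23096
H(P) = 0.50378 + 0.51736 + 0.23096 = 1.25210 bits

log₂(3) = 1.58496 bits

D_KL(P||U) = 1.58496 - 1.25210 = 0.33286 ≈ 0.3329 bits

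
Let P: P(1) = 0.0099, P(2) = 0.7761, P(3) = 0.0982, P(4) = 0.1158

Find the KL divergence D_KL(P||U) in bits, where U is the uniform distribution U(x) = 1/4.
0.9613 bits

U(i) = 1/4 for all i

D_KL(P||U) = Σ P(x) log₂(P(x) / (1/4))
           = Σ P(x) log₂(P(x)) + log₂(4)
           = log₂(4) - H(P)

H(P) = -Σ P(x) log₂(P(x)):
  -P(1)·log₂(P(1)) = -(0.0099)·log₂(0.0099) = 0.06592
  -P(2)·log₂(P(2)) = -(0.7761)·log₂(0.7761) = 0.28381
  -P(3)·log₂(P(3)) = -(0.0982)·log₂(0.0982) = 0.32879
  -P(4)·log₂(P(4)) = -(0.1158)·log₂(0.1158) = 0.36017
H(P) = 0.06592 + 0.28381 + 0.32879 + 0.36017 = 1.03869 bits

log₂(4) = 2.00000 bits

D_KL(P||U) = 2.00000 - 1.03869 = 0.96131 ≈ 0.9613 bits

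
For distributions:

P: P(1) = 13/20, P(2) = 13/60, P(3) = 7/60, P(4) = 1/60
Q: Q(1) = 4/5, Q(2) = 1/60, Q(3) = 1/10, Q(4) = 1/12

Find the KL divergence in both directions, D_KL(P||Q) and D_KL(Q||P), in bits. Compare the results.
D_KL(P||Q) = 0.5943 bits, D_KL(Q||P) = 0.3492 bits. D_KL(P||Q) is larger than D_KL(Q||P) by 0.2451 bits; the two directions differ.

D_KL(P||Q) = Σ P(x) log₂(P(x)/Q(x))

Computing term by term:
  P(1)·log₂(P(1)/Q(1)) = (13/20)·log₂((13/20)/(4/5)) = -0.19471
  P(2)·log₂(P(2)/Q(2)) = (13/60)·log₂((13/60)/(1/60)) = 0.80176
  P(3)·log₂(P(3)/Q(3)) = (7/60)·log₂((7/60)/(1/10)) = 0.02595
  P(4)·log₂(P(4)/Q(4)) = (1/60)·log₂((1/60)/(1/12)) = -0.03870

D_KL(P||Q) = -0.19471 + 0.80176 + 0.02595 - 0.03870 = 0.59430 ≈ 0.5943 bits

D_KL(Q||P) = Σ Q(x) log₂(Q(x)/P(x))

Computing term by term:
  Q(1)·log₂(Q(1)/P(1)) = (4/5)·log₂((4/5)/(13/20)) = 0.23965
  Q(2)·log₂(Q(2)/P(2)) = (1/60)·log₂((1/60)/(13/60)) = -0.06167
  Q(3)·log₂(Q(3)/P(3)) = (1/10)·log₂((1/10)/(7/60)) = -0.02224
  Q(4)·log₂(Q(4)/P(4)) = (1/12)·log₂((1/12)/(1/60)) = 0.19349

D_KL(Q||P) = 0.23965 - 0.06167 - 0.02224 + 0.19349 = 0.34923 ≈ 0.3492 bits

These are NOT equal (difference: 0.2451 bits). KL divergence is asymmetric: D_KL(P||Q) ≠ D_KL(Q||P) in general.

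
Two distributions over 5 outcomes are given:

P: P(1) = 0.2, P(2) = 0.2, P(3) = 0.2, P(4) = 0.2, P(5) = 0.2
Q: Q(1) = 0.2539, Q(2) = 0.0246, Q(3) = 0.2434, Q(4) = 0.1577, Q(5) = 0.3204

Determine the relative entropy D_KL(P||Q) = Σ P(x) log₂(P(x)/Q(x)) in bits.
0.4117 bits

D_KL(P||Q) = Σ P(x) log₂(P(x)/Q(x))

Computing term by term:
  P(1)·log₂(P(1)/Q(1)) = 0.2·log₂(0.2/0.2539) = -0.06885
  P(2)·log₂(P(2)/Q(2)) = 0.2·log₂(0.2/0.0246) = 0.60465
  P(3)·log₂(P(3)/Q(3)) = 0.2·log₂(0.2/0.2434) = -0.05667
  P(4)·log₂(P(4)/Q(4)) = 0.2·log₂(0.2/0.1577) = 0.06856
  P(5)·log₂(P(5)/Q(5)) = 0.2·log₂(0.2/0.3204) = -0.13597

D_KL(P||Q) = -0.06885 + 0.60465 - 0.05667 + 0.06856 - 0.13597 = 0.41172 ≈ 0.4117 bits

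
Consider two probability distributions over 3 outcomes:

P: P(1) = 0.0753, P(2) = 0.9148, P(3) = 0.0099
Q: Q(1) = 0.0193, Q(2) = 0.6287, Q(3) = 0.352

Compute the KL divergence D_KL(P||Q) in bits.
0.5919 bits

D_KL(P||Q) = Σ P(x) log₂(P(x)/Q(x))

Computing term by term:
  P(1)·log₂(P(1)/Q(1)) = 0.0753·log₂(0.0753/0.0193) = 0.14789
  P(2)·log₂(P(2)/Q(2)) = 0.9148·log₂(0.9148/0.6287) = 0.49498
  P(3)·log₂(P(3)/Q(3)) = 0.0099·log₂(0.0099/0.352) = -0.05100

D_KL(P||Q) = 0.14789 + 0.49498 - 0.05100 = 0.59187 ≈ 0.5919 bits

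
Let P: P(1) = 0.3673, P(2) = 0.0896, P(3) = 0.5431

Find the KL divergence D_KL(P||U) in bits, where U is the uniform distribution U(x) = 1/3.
0.2641 bits

U(i) = 1/3 for all i

D_KL(P||U) = Σ P(x) log₂(P(x) / (1/3))
           = Σ P(x) log₂(P(x)) + log₂(3)
           = log₂(3) - H(P)

H(P) = -Σ P(x) log₂(P(x)):
  -P(1)·log₂(P(1)) = -(0.3673)·log₂(0.3673) = 0.53074
  -P(2)·log₂(P(2)) = -(0.0896)·log₂(0.0896) = 0.31184
  -P(3)·log₂(P(3)) = -(0.5431)·log₂(0.5431) = 0.47831
H(P) = 0.53074 + 0.31184 + 0.47831 = 1.32089 bits

log₂(3) = 1.58496 bits

D_KL(P||U) = 1.58496 - 1.32089 = 0.26407 ≈ 0.2641 bits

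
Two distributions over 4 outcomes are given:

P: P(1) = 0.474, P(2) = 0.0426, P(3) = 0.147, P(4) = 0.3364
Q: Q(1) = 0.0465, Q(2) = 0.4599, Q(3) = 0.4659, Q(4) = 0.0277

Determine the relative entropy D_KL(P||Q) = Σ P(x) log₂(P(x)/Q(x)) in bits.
2.4086 bits

D_KL(P||Q) = Σ P(x) log₂(P(x)/Q(x))

Computing term by term:
  P(1)·log₂(P(1)/Q(1)) = 0.474·log₂(0.474/0.0465) = 1.58770
  P(2)·log₂(P(2)/Q(2)) = 0.0426·log₂(0.0426/0.4599) = -0.14622
  P(3)·log₂(P(3)/Q(3)) = 0.147·log₂(0.147/0.4659) = -0.24464
  P(4)·log₂(P(4)/Q(4)) = 0.3364·log₂(0.3364/0.0277) = 1.21179

D_KL(P||Q) = 1.58770 - 0.14622 - 0.24464 + 1.21179 = 2.40863 ≈ 2.4086 bits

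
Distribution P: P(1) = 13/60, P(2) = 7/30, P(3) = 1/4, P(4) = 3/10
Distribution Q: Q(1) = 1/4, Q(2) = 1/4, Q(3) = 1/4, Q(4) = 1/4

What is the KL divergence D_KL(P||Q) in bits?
0.0110 bits

D_KL(P||Q) = Σ P(x) log₂(P(x)/Q(x))

Computing term by term:
  P(1)·log₂(P(1)/Q(1)) = (13/60)·log₂((13/60)/(1/4)) = -0.04473
  P(2)·log₂(P(2)/Q(2)) = (7/30)·log₂((7/30)/(1/4)) = -0.02322
  P(3)·log₂(P(3)/Q(3)) = (1/4)·log₂((1/4)/(1/4)) = 0.00000
  P(4)·log₂(P(4)/Q(4)) = (3/10)·log₂((3/10)/(1/4)) = 0.07891

D_KL(P||Q) = -0.04473 - 0.02322 + 0.00000 + 0.07891 = 0.01096 ≈ 0.0110 bits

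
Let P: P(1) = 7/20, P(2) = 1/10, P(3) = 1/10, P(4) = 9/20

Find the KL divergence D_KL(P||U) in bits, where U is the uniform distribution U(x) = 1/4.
0.2871 bits

U(i) = 1/4 for all i

D_KL(P||U) = Σ P(x) log₂(P(x) / (1/4))
           = Σ P(x) log₂(P(x)) + log₂(4)
           = log₂(4) - H(P)

H(P) = -Σ P(x) log₂(P(x)):
  -P(1)·log₂(P(1)) = -(7/20)·log₂(7/20) = 0.53010
  -P(2)·log₂(P(2)) = -(1/10)·log₂(1/10) = 0.33219
  -P(3)·log₂(P(3)) = -(1/10)·log₂(1/10) = 0.33219
  -P(4)·log₂(P(4)) = -(9/20)·log₂(9/20) = 0.51840
H(P) = 0.53010 + 0.33219 + 0.33219 + 0.51840 = 1.71288 bits

log₂(4) = 2.00000 bits

D_KL(P||U) = 2.00000 - 1.71288 = 0.28712 ≈ 0.2871 bits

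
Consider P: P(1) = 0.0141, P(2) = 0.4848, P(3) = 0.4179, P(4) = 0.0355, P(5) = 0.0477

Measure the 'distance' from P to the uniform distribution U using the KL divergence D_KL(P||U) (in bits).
0.8224 bits

U(i) = 1/5 for all i

D_KL(P||U) = Σ P(x) log₂(P(x) / (1/5))
           = Σ P(x) log₂(P(x)) + log₂(5)
           = log₂(5) - H(P)

H(P) = -Σ P(x) log₂(P(x)):
  -P(1)·log₂(P(1)) = -(0.0141)·log₂(0.0141) = 0.08669
  -P(2)·log₂(P(2)) = -(0.4848)·log₂(0.4848) = 0.50639
  -P(3)·log₂(P(3)) = -(0.4179)·log₂(0.4179) = 0.52604
  -P(4)·log₂(P(4)) = -(0.0355)·log₂(0.0355) = 0.17097
  -P(5)·log₂(P(5)) = -(0.0477)·log₂(0.0477) = 0.20940
H(P) = 0.08669 + 0.50639 + 0.52604 + 0.17097 + 0.20940 = 1.49949 bits

log₂(5) = 2.32193 bits

D_KL(P||U) = 2.32193 - 1.49949 = 0.82244 ≈ 0.8224 bits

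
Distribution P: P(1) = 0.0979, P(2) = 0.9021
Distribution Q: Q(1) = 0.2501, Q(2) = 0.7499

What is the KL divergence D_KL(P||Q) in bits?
0.1080 bits

D_KL(P||Q) = Σ P(x) log₂(P(x)/Q(x))

Computing term by term:
  P(1)·log₂(P(1)/Q(1)) = 0.0979·log₂(0.0979/0.2501) = -0.13247
  P(2)·log₂(P(2)/Q(2)) = 0.9021·log₂(0.9021/0.7499) = 0.24049

D_KL(P||Q) = -0.13247 + 0.24049 = 0.10802 ≈ 0.1080 bits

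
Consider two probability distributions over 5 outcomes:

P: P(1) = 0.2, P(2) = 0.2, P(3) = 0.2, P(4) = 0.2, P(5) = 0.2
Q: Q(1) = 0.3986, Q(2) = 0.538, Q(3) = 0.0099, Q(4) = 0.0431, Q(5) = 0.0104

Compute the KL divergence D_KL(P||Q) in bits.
1.6787 bits

D_KL(P||Q) = Σ P(x) log₂(P(x)/Q(x))

Computing term by term:
  P(1)·log₂(P(1)/Q(1)) = 0.2·log₂(0.2/0.3986) = -0.19899
  P(2)·log₂(P(2)/Q(2)) = 0.2·log₂(0.2/0.538) = -0.28552
  P(3)·log₂(P(3)/Q(3)) = 0.2·log₂(0.2/0.0099) = 0.86729
  P(4)·log₂(P(4)/Q(4)) = 0.2·log₂(0.2/0.0431) = 0.44285
  P(5)·log₂(P(5)/Q(5)) = 0.2·log₂(0.2/0.0104) = 0.85307

D_KL(P||Q) = -0.19899 - 0.28552 + 0.86729 + 0.44285 + 0.85307 = 1.67870 ≈ 1.6787 bits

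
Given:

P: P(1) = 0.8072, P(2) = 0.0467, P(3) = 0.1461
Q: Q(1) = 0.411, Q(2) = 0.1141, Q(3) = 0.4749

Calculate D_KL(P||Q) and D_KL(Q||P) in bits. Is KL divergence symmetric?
D_KL(P||Q) = 0.4774 bits, D_KL(Q||P) = 0.5545 bits. No, KL divergence is not symmetric.

D_KL(P||Q) = Σ P(x) log₂(P(x)/Q(x))

Computing term by term:
  P(1)·log₂(P(1)/Q(1)) = 0.8072·log₂(0.8072/0.411) = 0.78604
  P(2)·log₂(P(2)/Q(2)) = 0.0467·log₂(0.0467/0.1141) = -0.06019
  P(3)·log₂(P(3)/Q(3)) = 0.1461·log₂(0.1461/0.4749) = -0.24847

D_KL(P||Q) = 0.78604 - 0.06019 - 0.24847 = 0.47738 ≈ 0.4774 bits

D_KL(Q||P) = Σ Q(x) log₂(Q(x)/P(x))

Computing term by term:
  Q(1)·log₂(Q(1)/P(1)) = 0.411·log₂(0.411/0.8072) = -0.40023
  Q(2)·log₂(Q(2)/P(2)) = 0.1141·log₂(0.1141/0.0467) = 0.14705
  Q(3)·log₂(Q(3)/P(3)) = 0.4749·log₂(0.4749/0.1461) = 0.80765

D_KL(Q||P) = -0.40023 + 0.14705 + 0.80765 = 0.55447 ≈ 0.5545 bits

These are NOT equal (difference: 0.0771 bits). KL divergence is asymmetric: D_KL(P||Q) ≠ D_KL(Q||P) in general.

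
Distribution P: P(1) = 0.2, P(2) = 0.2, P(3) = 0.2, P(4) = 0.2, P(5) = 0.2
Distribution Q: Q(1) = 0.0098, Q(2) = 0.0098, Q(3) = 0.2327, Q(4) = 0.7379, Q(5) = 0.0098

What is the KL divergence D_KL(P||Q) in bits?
2.1903 bits

D_KL(P||Q) = Σ P(x) log₂(P(x)/Q(x))

Computing term by term:
  P(1)·log₂(P(1)/Q(1)) = 0.2·log₂(0.2/0.0098) = 0.87021
  P(2)·log₂(P(2)/Q(2)) = 0.2·log₂(0.2/0.0098) = 0.87021
  P(3)·log₂(P(3)/Q(3)) = 0.2·log₂(0.2/0.2327) = -0.04369
  P(4)·log₂(P(4)/Q(4)) = 0.2·log₂(0.2/0.7379) = -0.37669
  P(5)·log₂(P(5)/Q(5)) = 0.2·log₂(0.2/0.0098) = 0.87021

D_KL(P||Q) = 0.87021 + 0.87021 - 0.04369 - 0.37669 + 0.87021 = 2.19025 ≈ 2.1903 bits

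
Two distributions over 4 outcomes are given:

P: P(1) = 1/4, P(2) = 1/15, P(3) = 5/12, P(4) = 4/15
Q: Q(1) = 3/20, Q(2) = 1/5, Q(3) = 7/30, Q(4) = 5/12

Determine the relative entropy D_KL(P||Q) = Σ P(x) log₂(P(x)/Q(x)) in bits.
0.2554 bits

D_KL(P||Q) = Σ P(x) log₂(P(x)/Q(x))

Computing term by term:
  P(1)·log₂(P(1)/Q(1)) = (1/4)·log₂((1/4)/(3/20)) = 0.18424
  P(2)·log₂(P(2)/Q(2)) = (1/15)·log₂((1/15)/(1/5)) = -0.10566
  P(3)·log₂(P(3)/Q(3)) = (5/12)·log₂((5/12)/(7/30)) = 0.34854
  P(4)·log₂(P(4)/Q(4)) = (4/15)·log₂((4/15)/(5/12)) = -0.17169

D_KL(P||Q) = 0.18424 - 0.10566 + 0.34854 - 0.17169 = 0.25543 ≈ 0.2554 bits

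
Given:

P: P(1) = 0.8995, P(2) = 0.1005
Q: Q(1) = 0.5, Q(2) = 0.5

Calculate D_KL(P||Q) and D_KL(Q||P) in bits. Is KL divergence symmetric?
D_KL(P||Q) = 0.5294 bits, D_KL(Q||P) = 0.7338 bits. No, KL divergence is not symmetric.

D_KL(P||Q) = Σ P(x) log₂(P(x)/Q(x))

Computing term by term:
  P(1)·log₂(P(1)/Q(1)) = 0.8995·log₂(0.8995/0.5) = 0.76205
  P(2)·log₂(P(2)/Q(2)) = 0.1005·log₂(0.1005/0.5) = -0.23263

D_KL(P||Q) = 0.76205 - 0.23263 = 0.52942 ≈ 0.5294 bits

D_KL(Q||P) = Σ Q(x) log₂(Q(x)/P(x))

Computing term by term:
  Q(1)·log₂(Q(1)/P(1)) = 0.5·log₂(0.5/0.8995) = -0.42360
  Q(2)·log₂(Q(2)/P(2)) = 0.5·log₂(0.5/0.1005) = 1.15737

D_KL(Q||P) = -0.42360 + 1.15737 = 0.73377 ≈ 0.7338 bits

These are NOT equal (difference: 0.2044 bits). KL divergence is asymmetric: D_KL(P||Q) ≠ D_KL(Q||P) in general.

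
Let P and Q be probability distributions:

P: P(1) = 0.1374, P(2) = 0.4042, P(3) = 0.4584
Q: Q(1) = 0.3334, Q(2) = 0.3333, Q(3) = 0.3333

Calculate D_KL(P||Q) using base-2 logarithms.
0.1475 bits

D_KL(P||Q) = Σ P(x) log₂(P(x)/Q(x))

Computing term by term:
  P(1)·log₂(P(1)/Q(1)) = 0.1374·log₂(0.1374/0.3334) = -0.17572
  P(2)·log₂(P(2)/Q(2)) = 0.4042·log₂(0.4042/0.3333) = 0.11247
  P(3)·log₂(P(3)/Q(3)) = 0.4584·log₂(0.4584/0.3333) = 0.21077

D_KL(P||Q) = -0.17572 + 0.11247 + 0.21077 = 0.14752 ≈ 0.1475 bits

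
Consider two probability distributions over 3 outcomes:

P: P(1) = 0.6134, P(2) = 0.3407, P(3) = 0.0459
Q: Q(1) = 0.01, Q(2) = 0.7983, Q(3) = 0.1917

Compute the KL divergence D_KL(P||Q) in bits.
3.1296 bits

D_KL(P||Q) = Σ P(x) log₂(P(x)/Q(x))

Computing term by term:
  P(1)·log₂(P(1)/Q(1)) = 0.6134·log₂(0.6134/0.01) = 3.64283
  P(2)·log₂(P(2)/Q(2)) = 0.3407·log₂(0.3407/0.7983) = -0.41853
  P(3)·log₂(P(3)/Q(3)) = 0.0459·log₂(0.0459/0.1917) = -0.09466

D_KL(P||Q) = 3.64283 - 0.41853 - 0.09466 = 3.12964 ≈ 3.1296 bits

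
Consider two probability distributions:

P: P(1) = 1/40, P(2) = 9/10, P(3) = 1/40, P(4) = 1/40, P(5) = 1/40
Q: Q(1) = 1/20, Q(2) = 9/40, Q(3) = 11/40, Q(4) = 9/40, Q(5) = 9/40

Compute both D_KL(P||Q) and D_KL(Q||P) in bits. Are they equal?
D_KL(P||Q) = 1.5300 bits, D_KL(Q||P) = 1.9778 bits. No, they are not equal.

D_KL(P||Q) = Σ P(x) log₂(P(x)/Q(x))

Computing term by term:
  P(1)·log₂(P(1)/Q(1)) = (1/40)·log₂((1/40)/(1/20)) = -0.02500
  P(2)·log₂(P(2)/Q(2)) = (9/10)·log₂((9/10)/(9/40)) = 1.80000
  P(3)·log₂(P(3)/Q(3)) = (1/40)·log₂((1/40)/(11/40)) = -0.08649
  P(4)·log₂(P(4)/Q(4)) = (1/40)·log₂((1/40)/(9/40)) = -0.07925
  P(5)·log₂(P(5)/Q(5)) = (1/40)·log₂((1/40)/(9/40)) = -0.07925

D_KL(P||Q) = -0.02500 + 1.80000 - 0.08649 - 0.07925 - 0.07925 = 1.53001 ≈ 1.5300 bits

D_KL(Q||P) = Σ Q(x) log₂(Q(x)/P(x))

Computing term by term:
  Q(1)·log₂(Q(1)/P(1)) = (1/20)·log₂((1/20)/(1/40)) = 0.05000
  Q(2)·log₂(Q(2)/P(2)) = (9/40)·log₂((9/40)/(9/10)) = -0.45000
  Q(3)·log₂(Q(3)/P(3)) = (11/40)·log₂((11/40)/(1/40)) = 0.95134
  Q(4)·log₂(Q(4)/P(4)) = (9/40)·log₂((9/40)/(1/40)) = 0.71323
  Q(5)·log₂(Q(5)/P(5)) = (9/40)·log₂((9/40)/(1/40)) = 0.71323

D_KL(Q||P) = 0.05000 - 0.45000 + 0.95134 + 0.71323 + 0.71323 = 1.97780 ≈ 1.9778 bits

These are NOT equal (difference: 0.4478 bits). KL divergence is asymmetric: D_KL(P||Q) ≠ D_KL(Q||P) in general.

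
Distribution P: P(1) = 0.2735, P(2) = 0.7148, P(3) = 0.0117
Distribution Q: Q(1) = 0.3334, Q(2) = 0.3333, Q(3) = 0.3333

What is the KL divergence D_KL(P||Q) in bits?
0.6521 bits

D_KL(P||Q) = Σ P(x) log₂(P(x)/Q(x))

Computing term by term:
  P(1)·log₂(P(1)/Q(1)) = 0.2735·log₂(0.2735/0.3334) = -0.07814
  P(2)·log₂(P(2)/Q(2)) = 0.7148·log₂(0.7148/0.3333) = 0.78679
  P(3)·log₂(P(3)/Q(3)) = 0.0117·log₂(0.0117/0.3333) = -0.05654

D_KL(P||Q) = -0.07814 + 0.78679 - 0.05654 = 0.65211 ≈ 0.6521 bits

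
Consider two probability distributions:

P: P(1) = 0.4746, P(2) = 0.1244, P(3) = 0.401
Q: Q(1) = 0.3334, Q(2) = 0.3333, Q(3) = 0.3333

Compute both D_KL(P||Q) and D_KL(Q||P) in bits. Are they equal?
D_KL(P||Q) = 0.1719 bits, D_KL(Q||P) = 0.2151 bits. No, they are not equal.

D_KL(P||Q) = Σ P(x) log₂(P(x)/Q(x))

Computing term by term:
  P(1)·log₂(P(1)/Q(1)) = 0.4746·log₂(0.4746/0.3334) = 0.24179
  P(2)·log₂(P(2)/Q(2)) = 0.1244·log₂(0.1244/0.3333) = -0.17688
  P(3)·log₂(P(3)/Q(3)) = 0.401·log₂(0.401/0.3333) = 0.10698

D_KL(P||Q) = 0.24179 - 0.17688 + 0.10698 = 0.17189 ≈ 0.1719 bits

D_KL(Q||P) = Σ Q(x) log₂(Q(x)/P(x))

Computing term by term:
  Q(1)·log₂(Q(1)/P(1)) = 0.3334·log₂(0.3334/0.4746) = -0.16985
  Q(2)·log₂(Q(2)/P(2)) = 0.3333·log₂(0.3333/0.1244) = 0.47390
  Q(3)·log₂(Q(3)/P(3)) = 0.3333·log₂(0.3333/0.401) = -0.08892

D_KL(Q||P) = -0.16985 + 0.47390 - 0.08892 = 0.21513 ≈ 0.2151 bits

These are NOT equal (difference: 0.0432 bits). KL divergence is asymmetric: D_KL(P||Q) ≠ D_KL(Q||P) in general.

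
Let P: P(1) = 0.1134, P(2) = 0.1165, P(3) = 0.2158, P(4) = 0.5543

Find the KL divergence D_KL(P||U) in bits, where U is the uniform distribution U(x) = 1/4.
0.3333 bits

U(i) = 1/4 for all i

D_KL(P||U) = Σ P(x) log₂(P(x) / (1/4))
           = Σ P(x) log₂(P(x)) + log₂(4)
           = log₂(4) - H(P)

H(P) = -Σ P(x) log₂(P(x)):
  -P(1)·log₂(P(1)) = -(0.1134)·log₂(0.1134) = 0.35613
  -P(2)·log₂(P(2)) = -(0.1165)·log₂(0.1165) = 0.36134
  -P(3)·log₂(P(3)) = -(0.2158)·log₂(0.2158) = 0.47740
  -P(4)·log₂(P(4)) = -(0.5543)·log₂(0.5543) = 0.47185
H(P) = 0.35613 + 0.36134 + 0.47740 + 0.47185 = 1.66672 bits

log₂(4) = 2.00000 bits

D_KL(P||U) = 2.00000 - 1.66672 = 0.33328 ≈ 0.3333 bits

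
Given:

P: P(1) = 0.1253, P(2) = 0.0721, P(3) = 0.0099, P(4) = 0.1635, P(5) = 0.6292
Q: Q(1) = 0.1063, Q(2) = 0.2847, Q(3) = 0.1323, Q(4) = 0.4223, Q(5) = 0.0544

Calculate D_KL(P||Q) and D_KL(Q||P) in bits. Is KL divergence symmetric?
D_KL(P||Q) = 1.8482 bits, D_KL(Q||P) = 1.4197 bits. No, KL divergence is not symmetric.

D_KL(P||Q) = Σ P(x) log₂(P(x)/Q(x))

Computing term by term:
  P(1)·log₂(P(1)/Q(1)) = 0.1253·log₂(0.1253/0.1063) = 0.02973
  P(2)·log₂(P(2)/Q(2)) = 0.0721·log₂(0.0721/0.2847) = -0.14286
  P(3)·log₂(P(3)/Q(3)) = 0.0099·log₂(0.0099/0.1323) = -0.03703
  P(4)·log₂(P(4)/Q(4)) = 0.1635·log₂(0.1635/0.4223) = -0.22383
  P(5)·log₂(P(5)/Q(5)) = 0.6292·log₂(0.6292/0.0544) = 2.22223

D_KL(P||Q) = 0.02973 - 0.14286 - 0.03703 - 0.22383 + 2.22223 = 1.84824 ≈ 1.8482 bits

D_KL(Q||P) = Σ Q(x) log₂(Q(x)/P(x))

Computing term by term:
  Q(1)·log₂(Q(1)/P(1)) = 0.1063·log₂(0.1063/0.1253) = -0.02522
  Q(2)·log₂(Q(2)/P(2)) = 0.2847·log₂(0.2847/0.0721) = 0.56410
  Q(3)·log₂(Q(3)/P(3)) = 0.1323·log₂(0.1323/0.0099) = 0.49483
  Q(4)·log₂(Q(4)/P(4)) = 0.4223·log₂(0.4223/0.1635) = 0.57812
  Q(5)·log₂(Q(5)/P(5)) = 0.0544·log₂(0.0544/0.6292) = -0.19213

D_KL(Q||P) = -0.02522 + 0.56410 + 0.49483 + 0.57812 - 0.19213 = 1.41970 ≈ 1.4197 bits

These are NOT equal (difference: 0.4285 bits). KL divergence is asymmetric: D_KL(P||Q) ≠ D_KL(Q||P) in general.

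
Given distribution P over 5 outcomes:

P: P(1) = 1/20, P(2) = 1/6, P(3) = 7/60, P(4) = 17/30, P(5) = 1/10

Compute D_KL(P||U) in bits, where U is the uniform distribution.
0.5169 bits

U(i) = 1/5 for all i

D_KL(P||U) = Σ P(x) log₂(P(x) / (1/5))
           = Σ P(x) log₂(P(x)) + log₂(5)
           = log₂(5) - H(P)

H(P) = -Σ P(x) log₂(P(x)):
  -P(1)·log₂(P(1)) = -(1/20)·log₂(1/20) = 0.21610
  -P(2)·log₂(P(2)) = -(1/6)·log₂(1/6) = 0.43083
  -P(3)·log₂(P(3)) = -(7/60)·log₂(7/60) = 0.36161
  -P(4)·log₂(P(4)) = -(17/30)·log₂(17/30) = 0.46434
  -P(5)·log₂(P(5)) = -(1/10)·log₂(1/10) = 0.33219
H(P) = 0.21610 + 0.43083 + 0.36161 + 0.46434 + 0.33219 = 1.80507 bits

log₂(5) = 2.32193 bits

D_KL(P||U) = 2.32193 - 1.80507 = 0.51686 ≈ 0.5169 bits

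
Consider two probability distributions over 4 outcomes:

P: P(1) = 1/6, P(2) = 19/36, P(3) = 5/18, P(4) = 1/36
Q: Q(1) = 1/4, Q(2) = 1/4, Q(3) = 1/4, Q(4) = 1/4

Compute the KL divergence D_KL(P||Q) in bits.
0.4256 bits

D_KL(P||Q) = Σ P(x) log₂(P(x)/Q(x))

Computing term by term:
  P(1)·log₂(P(1)/Q(1)) = (1/6)·log₂((1/6)/(1/4)) = -0.09749
  P(2)·log₂(P(2)/Q(2)) = (19/36)·log₂((19/36)/(1/4)) = 0.56895
  P(3)·log₂(P(3)/Q(3)) = (5/18)·log₂((5/18)/(1/4)) = 0.04222
  P(4)·log₂(P(4)/Q(4)) = (1/36)·log₂((1/36)/(1/4)) = -0.08805

D_KL(P||Q) = -0.09749 + 0.56895 + 0.04222 - 0.08805 = 0.42563 ≈ 0.4256 bits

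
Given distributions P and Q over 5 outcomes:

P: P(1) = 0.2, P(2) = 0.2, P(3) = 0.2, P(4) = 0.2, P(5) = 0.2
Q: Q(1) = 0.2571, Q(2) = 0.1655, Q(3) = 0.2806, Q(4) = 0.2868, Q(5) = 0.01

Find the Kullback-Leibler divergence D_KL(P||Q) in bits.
0.6448 bits

D_KL(P||Q) = Σ P(x) log₂(P(x)/Q(x))

Computing term by term:
  P(1)·log₂(P(1)/Q(1)) = 0.2·log₂(0.2/0.2571) = -0.07247
  P(2)·log₂(P(2)/Q(2)) = 0.2·log₂(0.2/0.1655) = 0.05463
  P(3)·log₂(P(3)/Q(3)) = 0.2·log₂(0.2/0.2806) = -0.09770
  P(4)·log₂(P(4)/Q(4)) = 0.2·log₂(0.2/0.2868) = -0.10401
  P(5)·log₂(P(5)/Q(5)) = 0.2·log₂(0.2/0.01) = 0.86439

D_KL(P||Q) = -0.07247 + 0.05463 - 0.09770 - 0.10401 + 0.86439 = 0.64484 ≈ 0.6448 bits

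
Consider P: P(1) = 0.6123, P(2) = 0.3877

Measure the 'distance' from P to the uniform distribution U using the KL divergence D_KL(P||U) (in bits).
0.0367 bits

U(i) = 1/2 for all i

D_KL(P||U) = Σ P(x) log₂(P(x) / (1/2))
           = Σ P(x) log₂(P(x)) + log₂(2)
           = log₂(2) - H(P)

H(P) = -Σ P(x) log₂(P(x)):
  -P(1)·log₂(P(1)) = -(0.6123)·log₂(0.6123) = 0.43332
  -P(2)·log₂(P(2)) = -(0.3877)·log₂(0.3877) = 0.52998
H(P) = 0.43332 + 0.52998 = 0.96330 bits

log₂(2) = 1.00000 bits

D_KL(P||U) = 1.00000 - 0.96330 = 0.03670 ≈ 0.0367 bits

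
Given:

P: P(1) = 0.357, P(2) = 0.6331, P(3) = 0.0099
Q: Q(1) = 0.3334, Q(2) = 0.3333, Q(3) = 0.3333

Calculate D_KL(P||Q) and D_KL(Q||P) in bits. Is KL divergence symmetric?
D_KL(P||Q) = 0.5710 bits, D_KL(Q||P) = 1.3495 bits. No, KL divergence is not symmetric.

D_KL(P||Q) = Σ P(x) log₂(P(x)/Q(x))

Computing term by term:
  P(1)·log₂(P(1)/Q(1)) = 0.357·log₂(0.357/0.3334) = 0.03523
  P(2)·log₂(P(2)/Q(2)) = 0.6331·log₂(0.6331/0.3333) = 0.58601
  P(3)·log₂(P(3)/Q(3)) = 0.0099·log₂(0.0099/0.3333) = -0.05023

D_KL(P||Q) = 0.03523 + 0.58601 - 0.05023 = 0.57101 ≈ 0.5710 bits

D_KL(Q||P) = Σ Q(x) log₂(Q(x)/P(x))

Computing term by term:
  Q(1)·log₂(Q(1)/P(1)) = 0.3334·log₂(0.3334/0.357) = -0.03290
  Q(2)·log₂(Q(2)/P(2)) = 0.3333·log₂(0.3333/0.6331) = -0.30851
  Q(3)·log₂(Q(3)/P(3)) = 0.3333·log₂(0.3333/0.0099) = 1.69091

D_KL(Q||P) = -0.03290 - 0.30851 + 1.69091 = 1.34950 ≈ 1.3495 bits

These are NOT equal (difference: 0.7785 bits). KL divergence is asymmetric: D_KL(P||Q) ≠ D_KL(Q||P) in general.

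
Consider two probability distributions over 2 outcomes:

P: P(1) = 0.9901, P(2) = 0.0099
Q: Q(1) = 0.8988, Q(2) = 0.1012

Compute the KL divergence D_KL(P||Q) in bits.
0.1050 bits

D_KL(P||Q) = Σ P(x) log₂(P(x)/Q(x))

Computing term by term:
  P(1)·log₂(P(1)/Q(1)) = 0.9901·log₂(0.9901/0.8988) = 0.13819
  P(2)·log₂(P(2)/Q(2)) = 0.0099·log₂(0.0099/0.1012) = -0.03320

D_KL(P||Q) = 0.13819 - 0.03320 = 0.10499 ≈ 0.1050 bits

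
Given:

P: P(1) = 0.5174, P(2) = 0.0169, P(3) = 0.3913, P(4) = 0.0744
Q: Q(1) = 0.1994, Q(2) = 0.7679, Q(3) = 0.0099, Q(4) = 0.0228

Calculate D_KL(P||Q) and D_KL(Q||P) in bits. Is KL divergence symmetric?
D_KL(P||Q) = 2.8214 bits, D_KL(Q||P) = 3.8622 bits. No, KL divergence is not symmetric.

D_KL(P||Q) = Σ P(x) log₂(P(x)/Q(x))

Computing term by term:
  P(1)·log₂(P(1)/Q(1)) = 0.5174·log₂(0.5174/0.1994) = 0.71174
  P(2)·log₂(P(2)/Q(2)) = 0.0169·log₂(0.0169/0.7679) = -0.09305
  P(3)·log₂(P(3)/Q(3)) = 0.3913·log₂(0.3913/0.0099) = 2.07573
  P(4)·log₂(P(4)/Q(4)) = 0.0744·log₂(0.0744/0.0228) = 0.12695

D_KL(P||Q) = 0.71174 - 0.09305 + 2.07573 + 0.12695 = 2.82137 ≈ 2.8214 bits

D_KL(Q||P) = Σ Q(x) log₂(Q(x)/P(x))

Computing term by term:
  Q(1)·log₂(Q(1)/P(1)) = 0.1994·log₂(0.1994/0.5174) = -0.27430
  Q(2)·log₂(Q(2)/P(2)) = 0.7679·log₂(0.7679/0.0169) = 4.22792
  Q(3)·log₂(Q(3)/P(3)) = 0.0099·log₂(0.0099/0.3913) = -0.05252
  Q(4)·log₂(Q(4)/P(4)) = 0.0228·log₂(0.0228/0.0744) = -0.03890

D_KL(Q||P) = -0.27430 + 4.22792 - 0.05252 - 0.03890 = 3.86220 ≈ 3.8622 bits

These are NOT equal (difference: 1.0408 bits). KL divergence is asymmetric: D_KL(P||Q) ≠ D_KL(Q||P) in general.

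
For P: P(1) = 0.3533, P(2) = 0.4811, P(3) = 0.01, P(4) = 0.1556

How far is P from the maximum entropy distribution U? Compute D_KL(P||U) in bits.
0.4778 bits

U(i) = 1/4 for all i

D_KL(P||U) = Σ P(x) log₂(P(x) / (1/4))
           = Σ P(x) log₂(P(x)) + log₂(4)
           = log₂(4) - H(P)

H(P) = -Σ P(x) log₂(P(x)):
  -P(1)·log₂(P(1)) = -(0.3533)·log₂(0.3533) = 0.53032
  -P(2)·log₂(P(2)) = -(0.4811)·log₂(0.4811) = 0.50784
  -P(3)·log₂(P(3)) = -(0.01)·log₂(0.01) = 0.06644
  -P(4)·log₂(P(4)) = -(0.1556)·log₂(0.1556) = 0.41764
H(P) = 0.53032 + 0.50784 + 0.06644 + 0.41764 = 1.52224 bits

log₂(4) = 2.00000 bits

D_KL(P||U) = 2.00000 - 1.52224 = 0.47776 ≈ 0.4778 bits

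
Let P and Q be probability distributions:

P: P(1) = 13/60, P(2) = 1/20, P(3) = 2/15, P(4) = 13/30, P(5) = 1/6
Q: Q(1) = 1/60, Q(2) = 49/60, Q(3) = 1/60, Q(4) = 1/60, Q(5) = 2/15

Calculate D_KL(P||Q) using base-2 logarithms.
3.0908 bits

D_KL(P||Q) = Σ P(x) log₂(P(x)/Q(x))

Computing term by term:
  P(1)·log₂(P(1)/Q(1)) = (13/60)·log₂((13/60)/(1/60)) = 0.80176
  P(2)·log₂(P(2)/Q(2)) = (1/20)·log₂((1/20)/(49/60)) = -0.20149
  P(3)·log₂(P(3)/Q(3)) = (2/15)·log₂((2/15)/(1/60)) = 0.40000
  P(4)·log₂(P(4)/Q(4)) = (13/30)·log₂((13/30)/(1/60)) = 2.03686
  P(5)·log₂(P(5)/Q(5)) = (1/6)·log₂((1/6)/(2/15)) = 0.05365

D_KL(P||Q) = 0.80176 - 0.20149 + 0.40000 + 2.03686 + 0.05365 = 3.09078 ≈ 3.0908 bits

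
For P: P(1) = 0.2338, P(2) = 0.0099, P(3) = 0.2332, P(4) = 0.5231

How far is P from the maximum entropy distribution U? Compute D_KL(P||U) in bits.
0.4651 bits

U(i) = 1/4 for all i

D_KL(P||U) = Σ P(x) log₂(P(x) / (1/4))
           = Σ P(x) log₂(P(x)) + log₂(4)
           = log₂(4) - H(P)

H(P) = -Σ P(x) log₂(P(x)):
  -P(1)·log₂(P(1)) = -(0.2338)·log₂(0.2338) = 0.49020
  -P(2)·log₂(P(2)) = -(0.0099)·log₂(0.0099) = 0.06592
  -P(3)·log₂(P(3)) = -(0.2332)·log₂(0.2332) = 0.48980
  -P(4)·log₂(P(4)) = -(0.5231)·log₂(0.5231) = 0.48902
H(P) = 0.49020 + 0.06592 + 0.48980 + 0.48902 = 1.53494 bits

log₂(4) = 2.00000 bits

D_KL(P||U) = 2.00000 - 1.53494 = 0.46506 ≈ 0.4651 bits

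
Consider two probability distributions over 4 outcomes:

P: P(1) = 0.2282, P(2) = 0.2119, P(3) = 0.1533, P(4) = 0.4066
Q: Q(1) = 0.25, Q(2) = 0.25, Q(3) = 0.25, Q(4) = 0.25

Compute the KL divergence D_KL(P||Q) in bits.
0.0966 bits

D_KL(P||Q) = Σ P(x) log₂(P(x)/Q(x))

Computing term by term:
  P(1)·log₂(P(1)/Q(1)) = 0.2282·log₂(0.2282/0.25) = -0.03004
  P(2)·log₂(P(2)/Q(2)) = 0.2119·log₂(0.2119/0.25) = -0.05055
  P(3)·log₂(P(3)/Q(3)) = 0.1533·log₂(0.1533/0.25) = -0.10816
  P(4)·log₂(P(4)/Q(4)) = 0.4066·log₂(0.4066/0.25) = 0.28530

D_KL(P||Q) = -0.03004 - 0.05055 - 0.10816 + 0.28530 = 0.09655 ≈ 0.0966 bits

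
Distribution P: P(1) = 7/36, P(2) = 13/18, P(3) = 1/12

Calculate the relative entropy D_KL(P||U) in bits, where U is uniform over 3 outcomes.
0.4878 bits

U(i) = 1/3 for all i

D_KL(P||U) = Σ P(x) log₂(P(x) / (1/3))
           = Σ P(x) log₂(P(x)) + log₂(3)
           = log₂(3) - H(P)

H(P) = -Σ P(x) log₂(P(x)):
  -P(1)·log₂(P(1)) = -(7/36)·log₂(7/36) = 0.45939
  -P(2)·log₂(P(2)) = -(13/18)·log₂(13/18) = 0.33907
  -P(3)·log₂(P(3)) = -(1/12)·log₂(1/12) = 0.29875
H(P) = 0.45939 + 0.33907 + 0.29875 = 1.09721 bits

log₂(3) = 1.58496 bits

D_KL(P||U) = 1.58496 - 1.09721 = 0.48775 ≈ 0.4878 bits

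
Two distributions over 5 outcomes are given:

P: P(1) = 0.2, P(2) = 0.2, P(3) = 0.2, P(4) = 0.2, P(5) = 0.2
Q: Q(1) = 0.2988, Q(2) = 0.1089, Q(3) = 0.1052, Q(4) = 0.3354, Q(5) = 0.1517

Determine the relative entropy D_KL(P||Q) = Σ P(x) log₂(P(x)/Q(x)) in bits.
0.1755 bits

D_KL(P||Q) = Σ P(x) log₂(P(x)/Q(x))

Computing term by term:
  P(1)·log₂(P(1)/Q(1)) = 0.2·log₂(0.2/0.2988) = -0.11584
  P(2)·log₂(P(2)/Q(2)) = 0.2·log₂(0.2/0.1089) = 0.17540
  P(3)·log₂(P(3)/Q(3)) = 0.2·log₂(0.2/0.1052) = 0.18537
  P(4)·log₂(P(4)/Q(4)) = 0.2·log₂(0.2/0.3354) = -0.14918
  P(5)·log₂(P(5)/Q(5)) = 0.2·log₂(0.2/0.1517) = 0.07976

D_KL(P||Q) = -0.11584 + 0.17540 + 0.18537 - 0.14918 + 0.07976 = 0.17551 ≈ 0.1755 bits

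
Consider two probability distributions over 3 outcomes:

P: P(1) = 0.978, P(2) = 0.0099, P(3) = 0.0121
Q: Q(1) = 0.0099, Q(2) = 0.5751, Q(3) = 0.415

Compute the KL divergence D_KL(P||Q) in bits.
6.3608 bits

D_KL(P||Q) = Σ P(x) log₂(P(x)/Q(x))

Computing term by term:
  P(1)·log₂(P(1)/Q(1)) = 0.978·log₂(0.978/0.0099) = 6.48048
  P(2)·log₂(P(2)/Q(2)) = 0.0099·log₂(0.0099/0.5751) = -0.05802
  P(3)·log₂(P(3)/Q(3)) = 0.0121·log₂(0.0121/0.415) = -0.06171

D_KL(P||Q) = 6.48048 - 0.05802 - 0.06171 = 6.36075 ≈ 6.3608 bits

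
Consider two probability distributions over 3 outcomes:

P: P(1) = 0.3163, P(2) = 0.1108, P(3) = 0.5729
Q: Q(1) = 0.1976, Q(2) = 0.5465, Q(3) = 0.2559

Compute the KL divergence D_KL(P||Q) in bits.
0.6257 bits

D_KL(P||Q) = Σ P(x) log₂(P(x)/Q(x))

Computing term by term:
  P(1)·log₂(P(1)/Q(1)) = 0.3163·log₂(0.3163/0.1976) = 0.21468
  P(2)·log₂(P(2)/Q(2)) = 0.1108·log₂(0.1108/0.5465) = -0.25509
  P(3)·log₂(P(3)/Q(3)) = 0.5729·log₂(0.5729/0.2559) = 0.66611

D_KL(P||Q) = 0.21468 - 0.25509 + 0.66611 = 0.62570 ≈ 0.6257 bits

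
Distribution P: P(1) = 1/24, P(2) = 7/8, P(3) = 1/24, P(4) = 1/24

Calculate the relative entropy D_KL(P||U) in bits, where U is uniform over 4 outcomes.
1.2583 bits

U(i) = 1/4 for all i

D_KL(P||U) = Σ P(x) log₂(P(x) / (1/4))
           = Σ P(x) log₂(P(x)) + log₂(4)
           = log₂(4) - H(P)

H(P) = -Σ P(x) log₂(P(x)):
  -P(1)·log₂(P(1)) = -(1/24)·log₂(1/24) = 0.19104
  -P(2)·log₂(P(2)) = -(7/8)·log₂(7/8) = 0.16856
  -P(3)·log₂(P(3)) = -(1/24)·log₂(1/24) = 0.19104
  -P(4)·log₂(P(4)) = -(1/24)·log₂(1/24) = 0.19104
H(P) = 0.19104 + 0.16856 + 0.19104 + 0.19104 = 0.74168 bits

log₂(4) = 2.00000 bits

D_KL(P||U) = 2.00000 - 0.74168 = 1.25832 ≈ 1.2583 bits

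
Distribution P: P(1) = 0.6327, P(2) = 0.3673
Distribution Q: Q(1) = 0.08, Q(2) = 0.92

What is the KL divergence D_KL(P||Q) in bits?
1.4011 bits

D_KL(P||Q) = Σ P(x) log₂(P(x)/Q(x))

Computing term by term:
  P(1)·log₂(P(1)/Q(1)) = 0.6327·log₂(0.6327/0.08) = 1.88763
  P(2)·log₂(P(2)/Q(2)) = 0.3673·log₂(0.3673/0.92) = -0.48655

D_KL(P||Q) = 1.88763 - 0.48655 = 1.40108 ≈ 1.4011 bits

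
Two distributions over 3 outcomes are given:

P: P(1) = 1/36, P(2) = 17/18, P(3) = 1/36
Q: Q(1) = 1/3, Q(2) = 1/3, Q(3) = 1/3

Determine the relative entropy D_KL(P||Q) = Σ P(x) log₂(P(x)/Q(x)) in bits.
1.2199 bits

D_KL(P||Q) = Σ P(x) log₂(P(x)/Q(x))

Computing term by term:
  P(1)·log₂(P(1)/Q(1)) = (1/36)·log₂((1/36)/(1/3)) = -0.09958
  P(2)·log₂(P(2)/Q(2)) = (17/18)·log₂((17/18)/(1/3)) = 1.41903
  P(3)·log₂(P(3)/Q(3)) = (1/36)·log₂((1/36)/(1/3)) = -0.09958

D_KL(P||Q) = -0.09958 + 1.41903 - 0.09958 = 1.21987 ≈ 1.2199 bits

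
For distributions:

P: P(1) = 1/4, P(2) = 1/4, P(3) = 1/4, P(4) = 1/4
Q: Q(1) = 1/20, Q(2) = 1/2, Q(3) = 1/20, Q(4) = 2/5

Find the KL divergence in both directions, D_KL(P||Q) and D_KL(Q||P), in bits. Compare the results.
D_KL(P||Q) = 0.7414 bits, D_KL(Q||P) = 0.5390 bits. D_KL(P||Q) is larger than D_KL(Q||P) by 0.2024 bits; the two directions differ.

D_KL(P||Q) = Σ P(x) log₂(P(x)/Q(x))

Computing term by term:
  P(1)·log₂(P(1)/Q(1)) = (1/4)·log₂((1/4)/(1/20)) = 0.58048
  P(2)·log₂(P(2)/Q(2)) = (1/4)·log₂((1/4)/(1/2)) = -0.25000
  P(3)·log₂(P(3)/Q(3)) = (1/4)·log₂((1/4)/(1/20)) = 0.58048
  P(4)·log₂(P(4)/Q(4)) = (1/4)·log₂((1/4)/(2/5)) = -0.16952

D_KL(P||Q) = 0.58048 - 0.25000 + 0.58048 - 0.16952 = 0.74144 ≈ 0.7414 bits

D_KL(Q||P) = Σ Q(x) log₂(Q(x)/P(x))

Computing term by term:
  Q(1)·log₂(Q(1)/P(1)) = (1/20)·log₂((1/20)/(1/4)) = -0.11610
  Q(2)·log₂(Q(2)/P(2)) = (1/2)·log₂((1/2)/(1/4)) = 0.50000
  Q(3)·log₂(Q(3)/P(3)) = (1/20)·log₂((1/20)/(1/4)) = -0.11610
  Q(4)·log₂(Q(4)/P(4)) = (2/5)·log₂((2/5)/(1/4)) = 0.27123

D_KL(Q||P) = -0.11610 + 0.50000 - 0.11610 + 0.27123 = 0.53903 ≈ 0.5390 bits

These are NOT equal (difference: 0.2024 bits). KL divergence is asymmetric: D_KL(P||Q) ≠ D_KL(Q||P) in general.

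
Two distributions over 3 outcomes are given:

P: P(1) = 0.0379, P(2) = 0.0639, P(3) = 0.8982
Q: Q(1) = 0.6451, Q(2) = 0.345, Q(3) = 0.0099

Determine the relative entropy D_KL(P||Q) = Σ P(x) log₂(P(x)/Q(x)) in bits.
5.5310 bits

D_KL(P||Q) = Σ P(x) log₂(P(x)/Q(x))

Computing term by term:
  P(1)·log₂(P(1)/Q(1)) = 0.0379·log₂(0.0379/0.6451) = -0.15498
  P(2)·log₂(P(2)/Q(2)) = 0.0639·log₂(0.0639/0.345) = -0.15545
  P(3)·log₂(P(3)/Q(3)) = 0.8982·log₂(0.8982/0.0099) = 5.84141

D_KL(P||Q) = -0.15498 - 0.15545 + 5.84141 = 5.53098 ≈ 5.5310 bits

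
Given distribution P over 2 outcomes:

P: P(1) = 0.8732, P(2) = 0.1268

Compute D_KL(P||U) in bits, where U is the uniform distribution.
0.4514 bits

U(i) = 1/2 for all i

D_KL(P||U) = Σ P(x) log₂(P(x) / (1/2))
           = Σ P(x) log₂(P(x)) + log₂(2)
           = log₂(2) - H(P)

H(P) = -Σ P(x) log₂(P(x)):
  -P(1)·log₂(P(1)) = -(0.8732)·log₂(0.8732) = 0.17081
  -P(2)·log₂(P(2)) = -(0.1268)·log₂(0.1268) = 0.37778
H(P) = 0.17081 + 0.37778 = 0.54859 bits

log₂(2) = 1.00000 bits

D_KL(P||U) = 1.00000 - 0.54859 = 0.45141 ≈ 0.4514 bits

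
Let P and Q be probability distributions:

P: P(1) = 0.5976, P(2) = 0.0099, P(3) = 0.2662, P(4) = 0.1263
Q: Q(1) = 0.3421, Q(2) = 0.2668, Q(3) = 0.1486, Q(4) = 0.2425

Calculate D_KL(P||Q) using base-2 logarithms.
0.5389 bits

D_KL(P||Q) = Σ P(x) log₂(P(x)/Q(x))

Computing term by term:
  P(1)·log₂(P(1)/Q(1)) = 0.5976·log₂(0.5976/0.3421) = 0.48093
  P(2)·log₂(P(2)/Q(2)) = 0.0099·log₂(0.0099/0.2668) = -0.04705
  P(3)·log₂(P(3)/Q(3)) = 0.2662·log₂(0.2662/0.1486) = 0.22389
  P(4)·log₂(P(4)/Q(4)) = 0.1263·log₂(0.1263/0.2425) = -0.11886

D_KL(P||Q) = 0.48093 - 0.04705 + 0.22389 - 0.11886 = 0.53891 ≈ 0.5389 bits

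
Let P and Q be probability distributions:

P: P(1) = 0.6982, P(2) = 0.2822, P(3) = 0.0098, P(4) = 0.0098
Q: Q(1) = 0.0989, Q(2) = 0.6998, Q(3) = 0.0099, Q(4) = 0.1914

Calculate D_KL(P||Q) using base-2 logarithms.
1.5567 bits

D_KL(P||Q) = Σ P(x) log₂(P(x)/Q(x))

Computing term by term:
  P(1)·log₂(P(1)/Q(1)) = 0.6982·log₂(0.6982/0.0989) = 1.96864
  P(2)·log₂(P(2)/Q(2)) = 0.2822·log₂(0.2822/0.6998) = -0.36975
  P(3)·log₂(P(3)/Q(3)) = 0.0098·log₂(0.0098/0.0099) = -0.00014
  P(4)·log₂(P(4)/Q(4)) = 0.0098·log₂(0.0098/0.1914) = -0.04202

D_KL(P||Q) = 1.96864 - 0.36975 - 0.00014 - 0.04202 = 1.55673 ≈ 1.5567 bits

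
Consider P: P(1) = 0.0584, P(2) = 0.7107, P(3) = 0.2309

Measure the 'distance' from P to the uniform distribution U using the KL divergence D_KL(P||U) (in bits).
0.5072 bits

U(i) = 1/3 for all i

D_KL(P||U) = Σ P(x) log₂(P(x) / (1/3))
           = Σ P(x) log₂(P(x)) + log₂(3)
           = log₂(3) - H(P)

H(P) = -Σ P(x) log₂(P(x)):
  -P(1)·log₂(P(1)) = -(0.0584)·log₂(0.0584) = 0.23932
  -P(2)·log₂(P(2)) = -(0.7107)·log₂(0.7107) = 0.35015
  -P(3)·log₂(P(3)) = -(0.2309)·log₂(0.2309) = 0.48827
H(P) = 0.23932 + 0.35015 + 0.48827 = 1.07774 bits

log₂(3) = 1.58496 bits

D_KL(P||U) = 1.58496 - 1.07774 = 0.50722 ≈ 0.5072 bits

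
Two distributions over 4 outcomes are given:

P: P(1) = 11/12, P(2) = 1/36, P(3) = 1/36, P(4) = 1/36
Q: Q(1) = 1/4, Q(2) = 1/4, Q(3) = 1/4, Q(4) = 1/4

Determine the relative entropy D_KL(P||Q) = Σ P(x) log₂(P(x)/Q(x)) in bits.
1.4541 bits

D_KL(P||Q) = Σ P(x) log₂(P(x)/Q(x))

Computing term by term:
  P(1)·log₂(P(1)/Q(1)) = (11/12)·log₂((11/12)/(1/4)) = 1.71826
  P(2)·log₂(P(2)/Q(2)) = (1/36)·log₂((1/36)/(1/4)) = -0.08805
  P(3)·log₂(P(3)/Q(3)) = (1/36)·log₂((1/36)/(1/4)) = -0.08805
  P(4)·log₂(P(4)/Q(4)) = (1/36)·log₂((1/36)/(1/4)) = -0.08805

D_KL(P||Q) = 1.71826 - 0.08805 - 0.08805 - 0.08805 = 1.45411 ≈ 1.4541 bits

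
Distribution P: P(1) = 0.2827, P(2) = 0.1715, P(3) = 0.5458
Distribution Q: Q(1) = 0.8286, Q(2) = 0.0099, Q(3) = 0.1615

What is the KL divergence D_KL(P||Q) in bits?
1.2260 bits

D_KL(P||Q) = Σ P(x) log₂(P(x)/Q(x))

Computing term by term:
  P(1)·log₂(P(1)/Q(1)) = 0.2827·log₂(0.2827/0.8286) = -0.43858
  P(2)·log₂(P(2)/Q(2)) = 0.1715·log₂(0.1715/0.0099) = 0.70566
  P(3)·log₂(P(3)/Q(3)) = 0.5458·log₂(0.5458/0.1615) = 0.95888

D_KL(P||Q) = -0.43858 + 0.70566 + 0.95888 = 1.22596 ≈ 1.2260 bits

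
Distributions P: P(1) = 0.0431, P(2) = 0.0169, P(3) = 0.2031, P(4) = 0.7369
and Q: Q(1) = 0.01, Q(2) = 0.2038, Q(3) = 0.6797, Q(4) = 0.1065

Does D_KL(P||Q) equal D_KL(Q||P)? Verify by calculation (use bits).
D_KL(P||Q) = 1.7326 bits, D_KL(Q||P) = 1.5983 bits. No — D_KL(P||Q) ≠ D_KL(Q||P) for this pair.

D_KL(P||Q) = Σ P(x) log₂(P(x)/Q(x))

Computing term by term:
  P(1)·log₂(P(1)/Q(1)) = 0.0431·log₂(0.0431/0.01) = 0.09084
  P(2)·log₂(P(2)/Q(2)) = 0.0169·log₂(0.0169/0.2038) = -0.06071
  P(3)·log₂(P(3)/Q(3)) = 0.2031·log₂(0.2031/0.6797) = -0.35394
  P(4)·log₂(P(4)/Q(4)) = 0.7369·log₂(0.7369/0.1065) = 2.05640

D_KL(P||Q) = 0.09084 - 0.06071 - 0.35394 + 2.05640 = 1.73259 ≈ 1.7326 bits

D_KL(Q||P) = Σ Q(x) log₂(Q(x)/P(x))

Computing term by term:
  Q(1)·log₂(Q(1)/P(1)) = 0.01·log₂(0.01/0.0431) = -0.02108
  Q(2)·log₂(Q(2)/P(2)) = 0.2038·log₂(0.2038/0.0169) = 0.73206
  Q(3)·log₂(Q(3)/P(3)) = 0.6797·log₂(0.6797/0.2031) = 1.18452
  Q(4)·log₂(Q(4)/P(4)) = 0.1065·log₂(0.1065/0.7369) = -0.29720

D_KL(Q||P) = -0.02108 + 0.73206 + 1.18452 - 0.29720 = 1.59830 ≈ 1.5983 bits

These are NOT equal (difference: 0.1343 bits). KL divergence is asymmetric: D_KL(P||Q) ≠ D_KL(Q||P) in general.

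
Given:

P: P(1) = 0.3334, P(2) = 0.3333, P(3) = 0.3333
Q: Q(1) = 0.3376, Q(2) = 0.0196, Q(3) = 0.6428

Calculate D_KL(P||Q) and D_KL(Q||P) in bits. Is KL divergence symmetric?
D_KL(P||Q) = 1.0407 bits, D_KL(Q||P) = 0.5351 bits. No, KL divergence is not symmetric.

D_KL(P||Q) = Σ P(x) log₂(P(x)/Q(x))

Computing term by term:
  P(1)·log₂(P(1)/Q(1)) = 0.3334·log₂(0.3334/0.3376) = -0.00602
  P(2)·log₂(P(2)/Q(2)) = 0.3333·log₂(0.3333/0.0196) = 1.36250
  P(3)·log₂(P(3)/Q(3)) = 0.3333·log₂(0.3333/0.6428) = -0.31582

D_KL(P||Q) = -0.00602 + 1.36250 - 0.31582 = 1.04066 ≈ 1.0407 bits

D_KL(Q||P) = Σ Q(x) log₂(Q(x)/P(x))

Computing term by term:
  Q(1)·log₂(Q(1)/P(1)) = 0.3376·log₂(0.3376/0.3334) = 0.00610
  Q(2)·log₂(Q(2)/P(2)) = 0.0196·log₂(0.0196/0.3333) = -0.08012
  Q(3)·log₂(Q(3)/P(3)) = 0.6428·log₂(0.6428/0.3333) = 0.60908

D_KL(Q||P) = 0.00610 - 0.08012 + 0.60908 = 0.53506 ≈ 0.5351 bits

These are NOT equal (difference: 0.5056 bits). KL divergence is asymmetric: D_KL(P||Q) ≠ D_KL(Q||P) in general.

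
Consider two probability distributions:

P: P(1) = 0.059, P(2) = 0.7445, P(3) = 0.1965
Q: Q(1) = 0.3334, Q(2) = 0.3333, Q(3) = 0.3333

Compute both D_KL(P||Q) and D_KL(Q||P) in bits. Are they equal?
D_KL(P||Q) = 0.5660 bits, D_KL(Q||P) = 0.7006 bits. No, they are not equal.

D_KL(P||Q) = Σ P(x) log₂(P(x)/Q(x))

Computing term by term:
  P(1)·log₂(P(1)/Q(1)) = 0.059·log₂(0.059/0.3334) = -0.14741
  P(2)·log₂(P(2)/Q(2)) = 0.7445·log₂(0.7445/0.3333) = 0.86321
  P(3)·log₂(P(3)/Q(3)) = 0.1965·log₂(0.1965/0.3333) = -0.14979

D_KL(P||Q) = -0.14741 + 0.86321 - 0.14979 = 0.56601 ≈ 0.5660 bits

D_KL(Q||P) = Σ Q(x) log₂(Q(x)/P(x))

Computing term by term:
  Q(1)·log₂(Q(1)/P(1)) = 0.3334·log₂(0.3334/0.059) = 0.83299
  Q(2)·log₂(Q(2)/P(2)) = 0.3333·log₂(0.3333/0.7445) = -0.38644
  Q(3)·log₂(Q(3)/P(3)) = 0.3333·log₂(0.3333/0.1965) = 0.25407

D_KL(Q||P) = 0.83299 - 0.38644 + 0.25407 = 0.70062 ≈ 0.7006 bits

These are NOT equal (difference: 0.1346 bits). KL divergence is asymmetric: D_KL(P||Q) ≠ D_KL(Q||P) in general.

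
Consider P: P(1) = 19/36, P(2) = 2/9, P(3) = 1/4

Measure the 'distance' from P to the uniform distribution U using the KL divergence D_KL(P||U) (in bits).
0.1161 bits

U(i) = 1/3 for all i

D_KL(P||U) = Σ P(x) log₂(P(x) / (1/3))
           = Σ P(x) log₂(P(x)) + log₂(3)
           = log₂(3) - H(P)

H(P) = -Σ P(x) log₂(P(x)):
  -P(1)·log₂(P(1)) = -(19/36)·log₂(19/36) = 0.48661
  -P(2)·log₂(P(2)) = -(2/9)·log₂(2/9) = 0.48221
  -P(3)·log₂(P(3)) = -(1/4)·log₂(1/4) = 0.50000
H(P) = 0.48661 + 0.48221 + 0.50000 = 1.46882 bits

log₂(3) = 1.58496 bits

D_KL(P||U) = 1.58496 - 1.46882 = 0.11614 ≈ 0.1161 bits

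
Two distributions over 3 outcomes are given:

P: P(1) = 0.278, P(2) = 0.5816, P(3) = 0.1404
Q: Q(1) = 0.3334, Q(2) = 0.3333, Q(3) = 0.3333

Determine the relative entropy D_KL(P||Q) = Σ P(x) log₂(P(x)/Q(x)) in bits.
0.2191 bits

D_KL(P||Q) = Σ P(x) log₂(P(x)/Q(x))

Computing term by term:
  P(1)·log₂(P(1)/Q(1)) = 0.278·log₂(0.278/0.3334) = -0.07288
  P(2)·log₂(P(2)/Q(2)) = 0.5816·log₂(0.5816/0.3333) = 0.46714
  P(3)·log₂(P(3)/Q(3)) = 0.1404·log₂(0.1404/0.3333) = -0.17512

D_KL(P||Q) = -0.07288 + 0.46714 - 0.17512 = 0.21914 ≈ 0.2191 bits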